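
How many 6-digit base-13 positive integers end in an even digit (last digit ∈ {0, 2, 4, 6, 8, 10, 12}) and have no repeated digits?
Last∈{0,2,4,6,8,10,12}. Last=0: 95040. Last nonzero: 6×11×P(11,4) = 522720. Total = 617760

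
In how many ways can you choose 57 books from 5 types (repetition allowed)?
C(57+5-1, 5-1) = C(61, 4) = 521855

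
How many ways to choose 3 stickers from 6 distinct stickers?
C(6,3) = 6!/(3!×3!) = 20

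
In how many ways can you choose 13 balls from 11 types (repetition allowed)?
C(13+11-1, 11-1) = C(23, 10) = 1144066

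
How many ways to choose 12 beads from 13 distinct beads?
C(13,12) = 13!/(12!×1!) = 13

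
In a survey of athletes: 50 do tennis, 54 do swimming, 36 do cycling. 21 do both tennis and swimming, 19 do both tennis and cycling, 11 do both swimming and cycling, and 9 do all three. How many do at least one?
|A∪B∪C| = 50+54+36-21-19-11+9 = 98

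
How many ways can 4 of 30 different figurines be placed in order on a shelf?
P(30,4) = 30!/(30-4)! = 657720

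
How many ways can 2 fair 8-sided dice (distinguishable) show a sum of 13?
Coefficient of x^13 in (x + x² + ... + x^8)^2. By inclusion-exclusion on dice exceeding 8: Σ_j (-1)^j C(2,j)·C(13-1-8j, 1) = C(2,0)·C(12,1) - C(2,1)·C(4,1) = 1·12 - 2·4 = 4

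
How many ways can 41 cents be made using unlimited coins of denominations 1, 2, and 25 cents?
Coefficient of x^41 in 1/(1-x^1) · 1/(1-x^2) · 1/(1-x^25). Case on j = number of 25-cent coins (j = 0..1); remainder r = 41 - 25j is made from {1,2} in ⌊r/2⌋+1 ways. r = 41, 16 → 21 + 9 = 30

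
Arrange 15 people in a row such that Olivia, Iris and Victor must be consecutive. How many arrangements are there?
Treat the 3 as one block: (15-3+1)! × 3! = 6227020800 × 6 = 37362124800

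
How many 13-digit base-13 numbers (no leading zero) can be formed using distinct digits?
First digit: 12 choices (nonzero). Then descending: 12 × 12 × 11 × 10 × 9 × 8 × 7 × 6 × 5 × 4 × 3 × 2 × 1 = 5748019200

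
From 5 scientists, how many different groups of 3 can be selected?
C(5,3) = 5!/(3!×2!) = 10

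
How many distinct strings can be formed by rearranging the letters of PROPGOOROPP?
11! / (4! × 1! × 4! × 2!) = 34650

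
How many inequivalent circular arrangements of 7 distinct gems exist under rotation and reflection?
(7-1)!/2 = 720/2 = 360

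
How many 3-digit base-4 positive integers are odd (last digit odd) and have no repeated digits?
Last∈{1,3}. Last=0: 0. Last nonzero: 2×2×P(2,1) = 8. Total = 8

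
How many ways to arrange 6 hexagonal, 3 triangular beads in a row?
9! / (6! × 3!) = 84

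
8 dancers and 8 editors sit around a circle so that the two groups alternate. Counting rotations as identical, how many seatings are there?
Fix one of the dancers: (8-1)! ways for the remaining dancers, × 8! ways for the editors = 5040 × 40320 = 203212800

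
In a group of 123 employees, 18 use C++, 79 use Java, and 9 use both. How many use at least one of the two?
|A∪B| = |A| + |B| - |A∩B| = 18 + 79 - 9 = 88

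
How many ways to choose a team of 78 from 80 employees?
C(80,78) = 80!/(78!×2!) = 3160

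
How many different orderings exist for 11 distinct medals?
11! = 39916800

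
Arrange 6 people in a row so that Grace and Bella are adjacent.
Treat as block: (6-1)! × 2! = 120 × 2 = 240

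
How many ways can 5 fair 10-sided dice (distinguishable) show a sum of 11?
Coefficient of x^11 in (x + x² + ... + x^10)^5. By inclusion-exclusion on dice exceeding 10: Σ_j (-1)^j C(5,j)·C(11-1-10j, 4) = C(5,0)·C(10,4) = 1·210 = 210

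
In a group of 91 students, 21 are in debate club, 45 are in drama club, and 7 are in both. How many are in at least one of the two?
|A∪B| = |A| + |B| - |A∩B| = 21 + 45 - 7 = 59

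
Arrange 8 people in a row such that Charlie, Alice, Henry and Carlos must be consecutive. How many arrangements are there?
Treat the 4 as one block: (8-4+1)! × 4! = 120 × 24 = 2880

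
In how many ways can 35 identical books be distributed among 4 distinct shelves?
C(35+4-1, 4-1) = C(38, 3) = 8436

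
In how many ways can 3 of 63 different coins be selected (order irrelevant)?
C(63,3) = 63!/(3!×60!) = 39711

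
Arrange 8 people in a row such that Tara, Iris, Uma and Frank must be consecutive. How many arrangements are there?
Treat the 4 as one block: (8-4+1)! × 4! = 120 × 24 = 2880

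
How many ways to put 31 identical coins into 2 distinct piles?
C(31+2-1, 2-1) = C(32, 1) = 32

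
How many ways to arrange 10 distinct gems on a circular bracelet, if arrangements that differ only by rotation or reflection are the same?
(10-1)!/2 = 362880/2 = 181440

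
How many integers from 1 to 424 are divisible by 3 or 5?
⌊424/3⌋ + ⌊424/5⌋ - ⌊424/15⌋ = 141 + 84 - 28 = 197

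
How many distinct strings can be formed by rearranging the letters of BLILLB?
6! / (1! × 3! × 2!) = 60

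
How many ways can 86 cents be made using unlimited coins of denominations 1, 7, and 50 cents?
Coefficient of x^86 in 1/(1-x^1) · 1/(1-x^7) · 1/(1-x^50). Case on j = number of 50-cent coins (j = 0..1); remainder r = 86 - 50j is made from {1,7} in ⌊r/7⌋+1 ways. r = 86, 36 → 13 + 6 = 19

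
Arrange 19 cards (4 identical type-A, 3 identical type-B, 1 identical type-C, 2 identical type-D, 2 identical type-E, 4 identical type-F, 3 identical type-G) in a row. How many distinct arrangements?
19! / (4! × 3! × 1! × 2! × 2! × 4! × 3!) = 1466593128000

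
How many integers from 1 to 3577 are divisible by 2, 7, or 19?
⌊3577/2⌋+⌊3577/7⌋+⌊3577/19⌋ - ⌊3577/14⌋-⌊3577/38⌋-⌊3577/133⌋ + ⌊3577/266⌋ = 1788+511+188 - 255-94-26 + 13 = 2125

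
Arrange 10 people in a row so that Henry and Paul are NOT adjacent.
Total - adjacent = 10! - (10-1)!×2 = 3628800 - 725760 = 2903040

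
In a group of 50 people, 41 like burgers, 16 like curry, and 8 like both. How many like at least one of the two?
|A∪B| = |A| + |B| - |A∩B| = 41 + 16 - 8 = 49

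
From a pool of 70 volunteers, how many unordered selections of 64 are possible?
C(70,64) = 70!/(64!×6!) = 131115985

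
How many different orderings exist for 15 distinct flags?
15! = 1307674368000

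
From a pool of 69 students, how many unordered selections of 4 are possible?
C(69,4) = 69!/(4!×65!) = 864501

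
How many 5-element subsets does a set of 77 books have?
C(77,5) = 77!/(5!×72!) = 19757815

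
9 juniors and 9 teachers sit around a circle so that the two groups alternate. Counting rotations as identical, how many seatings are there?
Fix one of the juniors: (9-1)! ways for the remaining juniors, × 9! ways for the teachers = 40320 × 362880 = 14631321600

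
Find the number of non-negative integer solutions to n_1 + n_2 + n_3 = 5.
C(5+3-1, 3-1) = C(7, 2) = 21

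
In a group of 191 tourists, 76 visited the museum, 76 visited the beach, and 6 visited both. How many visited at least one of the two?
|A∪B| = |A| + |B| - |A∩B| = 76 + 76 - 6 = 146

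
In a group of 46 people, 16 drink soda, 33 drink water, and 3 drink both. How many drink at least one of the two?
|A∪B| = |A| + |B| - |A∩B| = 16 + 33 - 3 = 46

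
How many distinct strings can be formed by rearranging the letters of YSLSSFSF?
8! / (1! × 4! × 2! × 1!) = 840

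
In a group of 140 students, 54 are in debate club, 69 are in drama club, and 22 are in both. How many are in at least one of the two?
|A∪B| = |A| + |B| - |A∩B| = 54 + 69 - 22 = 101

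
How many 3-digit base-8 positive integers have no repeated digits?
First digit: 7 choices (nonzero). Then descending: 7 × 7 × 6 = 294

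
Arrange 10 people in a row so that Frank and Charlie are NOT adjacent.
Total - adjacent = 10! - (10-1)!×2 = 3628800 - 725760 = 2903040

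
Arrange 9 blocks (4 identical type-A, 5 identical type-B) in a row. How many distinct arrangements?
9! / (4! × 5!) = 126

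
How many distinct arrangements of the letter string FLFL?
4! / (2! × 2!) = 6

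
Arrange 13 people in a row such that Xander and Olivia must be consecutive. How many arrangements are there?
Treat the 2 as one block: (13-2+1)! × 2! = 479001600 × 2 = 958003200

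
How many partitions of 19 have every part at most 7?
Let r_j(i) = number of partitions of i into parts ≤ j, for i = 0..19. r_1(i) = 1 for all i; r_j(i) = r_{j-1}(i) + r_j(i-j). Rows j = 2..7: ≤2: 1 1 2 2 3 3 4 4 5 5 6 6 7 7 8 8 9 9 10 10; ≤3: 1 1 2 3 4 5 7 8 10 12 14 16 19 21 24 27 30 33 37 40; ≤4: 1 1 2 3 5 6 9 11 15 18 23 27 34 39 47 54 64 72 84 94; ≤5: 1 1 2 3 5 7 10 13 18 23 30 37 47 57 70 84 101 119 141 164; ≤6: 1 1 2 3 5 7 11 14 20 26 35 44 58 71 90 110 136 163 199 235; ≤7: 1 1 2 3 5 7 11 15 21 28 38 49 65 82 105 131 164 201 248 300. r_7(19) = 300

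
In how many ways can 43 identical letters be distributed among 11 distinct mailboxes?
C(43+11-1, 11-1) = C(53, 10) = 19499099620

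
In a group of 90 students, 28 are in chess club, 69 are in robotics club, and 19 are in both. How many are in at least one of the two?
|A∪B| = |A| + |B| - |A∩B| = 28 + 69 - 19 = 78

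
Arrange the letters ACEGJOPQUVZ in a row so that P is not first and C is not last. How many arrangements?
By inclusion-exclusion: 11! - 2×(11-1)! + (11-2)! = 39916800 - 7257600 + 362880 = 33022080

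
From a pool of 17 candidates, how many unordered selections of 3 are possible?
C(17,3) = 17!/(3!×14!) = 680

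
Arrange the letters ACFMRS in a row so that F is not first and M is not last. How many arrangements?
By inclusion-exclusion: 6! - 2×(6-1)! + (6-2)! = 720 - 240 + 24 = 504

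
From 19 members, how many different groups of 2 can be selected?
C(19,2) = 19!/(2!×17!) = 171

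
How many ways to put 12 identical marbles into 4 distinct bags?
C(12+4-1, 4-1) = C(15, 3) = 455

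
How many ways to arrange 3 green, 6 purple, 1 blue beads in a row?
10! / (3! × 6! × 1!) = 840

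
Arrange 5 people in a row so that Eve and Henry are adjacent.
Treat as block: (5-1)! × 2! = 24 × 2 = 48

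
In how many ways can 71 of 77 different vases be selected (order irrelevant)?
C(77,71) = 77!/(71!×6!) = 237093780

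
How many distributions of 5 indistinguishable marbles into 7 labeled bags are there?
C(5+7-1, 7-1) = C(11, 6) = 462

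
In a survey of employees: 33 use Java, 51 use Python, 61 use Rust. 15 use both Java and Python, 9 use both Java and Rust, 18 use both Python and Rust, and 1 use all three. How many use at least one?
|A∪B∪C| = 33+51+61-15-9-18+1 = 104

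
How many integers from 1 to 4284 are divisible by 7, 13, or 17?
⌊4284/7⌋+⌊4284/13⌋+⌊4284/17⌋ - ⌊4284/91⌋-⌊4284/119⌋-⌊4284/221⌋ + ⌊4284/1547⌋ = 612+329+252 - 47-36-19 + 2 = 1093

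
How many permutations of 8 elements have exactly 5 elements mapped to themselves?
Choose the 5 fixed points C(8,5) = 56, derange the rest: !3 = Σ_{j=0}^{3} (-1)^j·3!/j! = 6 - 6 + 3 - 1 = 2. Product = 56 × 2 = 112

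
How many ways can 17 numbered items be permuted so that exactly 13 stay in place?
Choose the 13 fixed points C(17,13) = 2380, derange the rest: !4 = Σ_{j=0}^{4} (-1)^j·4!/j! = 24 - 24 + 12 - 4 + 1 = 9. Product = 2380 × 9 = 21420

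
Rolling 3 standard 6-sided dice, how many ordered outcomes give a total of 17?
Coefficient of x^17 in (x + x² + ... + x^6)^3. By inclusion-exclusion on dice exceeding 6: Σ_j (-1)^j C(3,j)·C(17-1-6j, 2) = C(3,0)·C(16,2) - C(3,1)·C(10,2) + C(3,2)·C(4,2) = 1·120 - 3·45 + 3·6 = 3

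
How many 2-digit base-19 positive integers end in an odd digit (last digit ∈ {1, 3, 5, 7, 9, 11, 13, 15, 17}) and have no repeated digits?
Last∈{1,3,5,7,9,11,13,15,17}. Last=0: 0. Last nonzero: 9×17×P(17,0) = 153. Total = 153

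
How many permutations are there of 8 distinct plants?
8! = 40320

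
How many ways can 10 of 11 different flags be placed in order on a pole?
P(11,10) = 11!/(11-10)! = 39916800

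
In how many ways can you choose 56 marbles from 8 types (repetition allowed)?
C(56+8-1, 8-1) = C(63, 7) = 553270671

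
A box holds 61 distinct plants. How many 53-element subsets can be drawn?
C(61,53) = 61!/(53!×8!) = 2944827765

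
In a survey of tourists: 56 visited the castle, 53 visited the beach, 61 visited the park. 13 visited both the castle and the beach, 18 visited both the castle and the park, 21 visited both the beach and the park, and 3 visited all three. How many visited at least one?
|A∪B∪C| = 56+53+61-13-18-21+3 = 121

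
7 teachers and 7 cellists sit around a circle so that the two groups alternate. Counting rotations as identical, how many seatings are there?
Fix one of the teachers: (7-1)! ways for the remaining teachers, × 7! ways for the cellists = 720 × 5040 = 3628800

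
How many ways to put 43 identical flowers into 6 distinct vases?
C(43+6-1, 6-1) = C(48, 5) = 1712304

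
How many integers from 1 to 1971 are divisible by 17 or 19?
⌊1971/17⌋ + ⌊1971/19⌋ - ⌊1971/323⌋ = 115 + 103 - 6 = 212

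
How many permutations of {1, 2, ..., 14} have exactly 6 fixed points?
Choose the 6 fixed points C(14,6) = 3003, derange the rest: !8 = Σ_{j=0}^{8} (-1)^j·8!/j! = 40320 - 40320 + 20160 - 6720 + 1680 - 336 + 56 - 8 + 1 = 14833. Product = 3003 × 14833 = 44543499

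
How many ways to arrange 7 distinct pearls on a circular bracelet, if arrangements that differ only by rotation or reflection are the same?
(7-1)!/2 = 720/2 = 360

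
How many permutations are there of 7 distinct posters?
7! = 5040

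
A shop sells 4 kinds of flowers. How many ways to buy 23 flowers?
C(23+4-1, 4-1) = C(26, 3) = 2600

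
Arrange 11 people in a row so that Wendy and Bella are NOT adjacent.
Total - adjacent = 11! - (11-1)!×2 = 39916800 - 7257600 = 32659200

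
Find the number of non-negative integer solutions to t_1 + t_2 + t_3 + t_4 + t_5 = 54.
C(54+5-1, 5-1) = C(58, 4) = 424270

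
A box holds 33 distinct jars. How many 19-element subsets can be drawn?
C(33,19) = 33!/(19!×14!) = 818809200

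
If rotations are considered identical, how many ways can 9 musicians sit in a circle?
Circular: fix one position, arrange the rest. (9-1)! = 40320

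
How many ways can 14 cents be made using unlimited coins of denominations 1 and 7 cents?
Coefficient of x^14 in 1/(1-x^1) · 1/(1-x^7). Use j coins of 7 for j = 0..⌊14/7⌋ = 2, the rest in 1s: 2 + 1 = 3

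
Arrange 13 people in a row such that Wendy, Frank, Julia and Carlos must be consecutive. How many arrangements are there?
Treat the 4 as one block: (13-4+1)! × 4! = 3628800 × 24 = 87091200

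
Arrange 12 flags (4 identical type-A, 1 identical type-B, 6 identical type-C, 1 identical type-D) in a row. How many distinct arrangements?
12! / (4! × 1! × 6! × 1!) = 27720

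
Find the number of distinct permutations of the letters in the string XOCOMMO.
7! / (3! × 2! × 1! × 1!) = 420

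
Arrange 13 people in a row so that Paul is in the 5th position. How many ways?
Fix one position: (13-1)! = 479001600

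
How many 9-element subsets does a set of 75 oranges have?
C(75,9) = 75!/(9!×66!) = 125595622175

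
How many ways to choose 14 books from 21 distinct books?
C(21,14) = 21!/(14!×7!) = 116280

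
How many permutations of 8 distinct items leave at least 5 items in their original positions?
Exactly j fixed points: C(8,j)·!(8-j); sum over j ≥ 5 (derangement numbers via !m = (m-1)·(!(m-1) + !(m-2)): !0..!3 = 1, 0, 1, 2). Σ_{j=5}^{8} C(8,j)·!(8-j) = C(8,5)·!3 + C(8,6)·!2 + C(8,7)·!1 + C(8,8)·!0 = 56·2 + 28·1 + 8·0 + 1·1 = 141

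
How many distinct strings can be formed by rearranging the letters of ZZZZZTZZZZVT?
12! / (1! × 9! × 2!) = 660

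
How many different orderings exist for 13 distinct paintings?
13! = 6227020800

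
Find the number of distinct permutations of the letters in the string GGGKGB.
6! / (1! × 1! × 4!) = 30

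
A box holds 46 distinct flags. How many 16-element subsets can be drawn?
C(46,16) = 46!/(16!×30!) = 991493848554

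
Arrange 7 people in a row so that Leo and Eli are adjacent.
Treat as block: (7-1)! × 2! = 720 × 2 = 1440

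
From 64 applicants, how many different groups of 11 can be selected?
C(64,11) = 64!/(11!×53!) = 743595781824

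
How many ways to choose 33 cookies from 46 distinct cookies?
C(46,33) = 46!/(33!×13!) = 101766230790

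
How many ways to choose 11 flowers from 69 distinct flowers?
C(69,11) = 69!/(11!×58!) = 1823810410032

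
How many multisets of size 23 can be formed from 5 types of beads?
C(23+5-1, 5-1) = C(27, 4) = 17550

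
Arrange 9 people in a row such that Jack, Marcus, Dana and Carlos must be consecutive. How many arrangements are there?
Treat the 4 as one block: (9-4+1)! × 4! = 720 × 24 = 17280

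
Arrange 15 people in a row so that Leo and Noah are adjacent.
Treat as block: (15-1)! × 2! = 87178291200 × 2 = 174356582400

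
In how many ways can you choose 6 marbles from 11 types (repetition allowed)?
C(6+11-1, 11-1) = C(16, 10) = 8008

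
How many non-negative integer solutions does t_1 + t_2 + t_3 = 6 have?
C(6+3-1, 3-1) = C(8, 2) = 28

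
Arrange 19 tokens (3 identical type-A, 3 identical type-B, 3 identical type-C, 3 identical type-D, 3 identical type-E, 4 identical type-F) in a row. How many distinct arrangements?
19! / (3! × 3! × 3! × 3! × 3! × 4!) = 651819168000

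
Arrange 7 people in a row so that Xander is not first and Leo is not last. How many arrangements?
By inclusion-exclusion: 7! - 2×(7-1)! + (7-2)! = 5040 - 1440 + 120 = 3720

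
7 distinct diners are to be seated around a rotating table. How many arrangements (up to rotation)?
Circular: fix one position, arrange the rest. (7-1)! = 720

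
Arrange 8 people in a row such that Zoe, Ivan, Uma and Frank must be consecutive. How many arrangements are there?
Treat the 4 as one block: (8-4+1)! × 4! = 120 × 24 = 2880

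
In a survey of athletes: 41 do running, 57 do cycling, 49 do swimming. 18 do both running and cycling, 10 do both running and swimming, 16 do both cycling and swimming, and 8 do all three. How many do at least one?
|A∪B∪C| = 41+57+49-18-10-16+8 = 111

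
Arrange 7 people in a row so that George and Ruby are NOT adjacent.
Total - adjacent = 7! - (7-1)!×2 = 5040 - 1440 = 3600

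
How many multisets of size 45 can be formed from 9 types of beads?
C(45+9-1, 9-1) = C(53, 8) = 886322710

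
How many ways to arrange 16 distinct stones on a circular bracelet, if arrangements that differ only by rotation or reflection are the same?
(16-1)!/2 = 1307674368000/2 = 653837184000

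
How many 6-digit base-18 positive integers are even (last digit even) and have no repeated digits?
Last∈{0,2,4,6,8,10,12,14,16}. Last=0: 742560. Last nonzero: 8×16×P(16,4) = 5591040. Total = 6333600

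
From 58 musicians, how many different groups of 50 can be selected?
C(58,50) = 58!/(50!×8!) = 1916797311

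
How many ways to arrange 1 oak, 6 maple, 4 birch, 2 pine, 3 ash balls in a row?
16! / (1! × 6! × 4! × 2! × 3!) = 100900800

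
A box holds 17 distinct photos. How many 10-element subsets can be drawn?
C(17,10) = 17!/(10!×7!) = 19448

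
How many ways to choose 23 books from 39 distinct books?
C(39,23) = 39!/(23!×16!) = 37711260990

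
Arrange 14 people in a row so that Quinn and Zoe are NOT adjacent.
Total - adjacent = 14! - (14-1)!×2 = 87178291200 - 12454041600 = 74724249600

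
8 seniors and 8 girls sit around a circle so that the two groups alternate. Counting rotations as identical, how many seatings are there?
Fix one of the seniors: (8-1)! ways for the remaining seniors, × 8! ways for the girls = 5040 × 40320 = 203212800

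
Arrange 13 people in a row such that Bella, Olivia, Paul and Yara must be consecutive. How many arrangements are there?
Treat the 4 as one block: (13-4+1)! × 4! = 3628800 × 24 = 87091200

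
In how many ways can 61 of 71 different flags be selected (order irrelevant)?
C(71,61) = 71!/(61!×10!) = 461738052776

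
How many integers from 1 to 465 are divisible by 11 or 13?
⌊465/11⌋ + ⌊465/13⌋ - ⌊465/143⌋ = 42 + 35 - 3 = 74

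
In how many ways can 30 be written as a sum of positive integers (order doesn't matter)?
Pentagonal recurrence p(n) = p(n-1) + p(n-2) - p(n-5) - p(n-7) + p(n-12) + p(n-15) - ... gives p(0..29) = 1, 1, 2, 3, 5, 7, 11, 15, 22, 30, 42, 56, 77, 101, 135, 176, 231, 297, 385, 490, 627, 792, 1002, 1255, 1575, 1958, 2436, 3010, 3718, 4565. p(30) = p(29) + p(28) - p(25) - p(23) + p(18) + p(15) - p(8) - p(4) = 4565 + 3718 - 1958 - 1255 + 385 + 176 - 22 - 5 = 5604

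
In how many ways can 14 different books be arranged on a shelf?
14! = 87178291200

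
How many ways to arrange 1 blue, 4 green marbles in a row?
5! / (1! × 4!) = 5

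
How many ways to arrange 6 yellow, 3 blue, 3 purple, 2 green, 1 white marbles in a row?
15! / (6! × 3! × 3! × 2! × 1!) = 25225200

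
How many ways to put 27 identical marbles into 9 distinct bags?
C(27+9-1, 9-1) = C(35, 8) = 23535820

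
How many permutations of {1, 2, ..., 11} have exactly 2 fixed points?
Choose the 2 fixed points C(11,2) = 55, derange the rest: !9 = Σ_{j=0}^{9} (-1)^j·9!/j! = 362880 - 362880 + 181440 - 60480 + 15120 - 3024 + 504 - 72 + 9 - 1 = 133496. Product = 55 × 133496 = 7342280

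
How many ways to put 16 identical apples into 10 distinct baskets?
C(16+10-1, 10-1) = C(25, 9) = 2042975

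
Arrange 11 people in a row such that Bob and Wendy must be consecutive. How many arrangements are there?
Treat the 2 as one block: (11-2+1)! × 2! = 3628800 × 2 = 7257600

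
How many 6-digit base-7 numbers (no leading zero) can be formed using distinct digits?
First digit: 6 choices (nonzero). Then descending: 6 × 6 × 5 × 4 × 3 × 2 = 4320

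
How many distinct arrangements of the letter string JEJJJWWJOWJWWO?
14! / (2! × 5! × 1! × 6!) = 504504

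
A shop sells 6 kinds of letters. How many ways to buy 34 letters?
C(34+6-1, 6-1) = C(39, 5) = 575757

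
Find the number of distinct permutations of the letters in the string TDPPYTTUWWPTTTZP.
16! / (6! × 1! × 1! × 1! × 4! × 1! × 2!) = 605404800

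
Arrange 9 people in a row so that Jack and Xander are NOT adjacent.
Total - adjacent = 9! - (9-1)!×2 = 362880 - 80640 = 282240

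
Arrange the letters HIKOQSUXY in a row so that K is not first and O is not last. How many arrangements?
By inclusion-exclusion: 9! - 2×(9-1)! + (9-2)! = 362880 - 80640 + 5040 = 287280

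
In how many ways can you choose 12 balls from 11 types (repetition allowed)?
C(12+11-1, 11-1) = C(22, 10) = 646646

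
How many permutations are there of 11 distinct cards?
11! = 39916800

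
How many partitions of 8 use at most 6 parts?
By conjugation, equals partitions of 8 into parts ≤ 6. Let r_j(i) = number of partitions of i into parts ≤ j, for i = 0..8. r_1(i) = 1 for all i; r_j(i) = r_{j-1}(i) + r_j(i-j). Rows j = 2..6: ≤2: 1 1 2 2 3 3 4 4 5; ≤3: 1 1 2 3 4 5 7 8 10; ≤4: 1 1 2 3 5 6 9 11 15; ≤5: 1 1 2 3 5 7 10 13 18; ≤6: 1 1 2 3 5 7 11 14 20. r_6(8) = 20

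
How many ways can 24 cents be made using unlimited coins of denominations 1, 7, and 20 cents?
Coefficient of x^24 in 1/(1-x^1) · 1/(1-x^7) · 1/(1-x^20). Case on j = number of 20-cent coins (j = 0..1); remainder r = 24 - 20j is made from {1,7} in ⌊r/7⌋+1 ways. r = 24, 4 → 4 + 1 = 5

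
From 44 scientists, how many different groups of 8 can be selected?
C(44,8) = 44!/(8!×36!) = 177232627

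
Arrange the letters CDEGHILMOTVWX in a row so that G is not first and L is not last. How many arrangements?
By inclusion-exclusion: 13! - 2×(13-1)! + (13-2)! = 6227020800 - 958003200 + 39916800 = 5308934400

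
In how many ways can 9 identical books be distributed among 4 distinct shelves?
C(9+4-1, 4-1) = C(12, 3) = 220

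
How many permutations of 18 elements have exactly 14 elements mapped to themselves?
Choose the 14 fixed points C(18,14) = 3060, derange the rest: !4 = Σ_{j=0}^{4} (-1)^j·4!/j! = 24 - 24 + 12 - 4 + 1 = 9. Product = 3060 × 9 = 27540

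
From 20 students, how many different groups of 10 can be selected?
C(20,10) = 20!/(10!×10!) = 184756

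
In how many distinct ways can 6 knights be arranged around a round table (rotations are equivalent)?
Circular: fix one position, arrange the rest. (6-1)! = 120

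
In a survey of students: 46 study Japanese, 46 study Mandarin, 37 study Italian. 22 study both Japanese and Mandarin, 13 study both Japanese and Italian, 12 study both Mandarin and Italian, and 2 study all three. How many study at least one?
|A∪B∪C| = 46+46+37-22-13-12+2 = 84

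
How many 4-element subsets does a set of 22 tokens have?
C(22,4) = 22!/(4!×18!) = 7315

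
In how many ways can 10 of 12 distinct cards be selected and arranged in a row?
P(12,10) = 12!/(12-10)! = 239500800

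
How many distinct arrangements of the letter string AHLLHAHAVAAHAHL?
15! / (5! × 6! × 3! × 1!) = 2522520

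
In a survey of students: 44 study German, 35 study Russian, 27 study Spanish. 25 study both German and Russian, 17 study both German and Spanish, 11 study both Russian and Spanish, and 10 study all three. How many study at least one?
|A∪B∪C| = 44+35+27-25-17-11+10 = 63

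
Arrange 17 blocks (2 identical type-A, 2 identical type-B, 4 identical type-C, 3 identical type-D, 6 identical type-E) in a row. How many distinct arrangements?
17! / (2! × 2! × 4! × 3! × 6!) = 857656800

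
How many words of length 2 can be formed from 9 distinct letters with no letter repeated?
P(9,2) = 9!/(9-2)! = 72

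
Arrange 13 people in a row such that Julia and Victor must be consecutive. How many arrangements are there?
Treat the 2 as one block: (13-2+1)! × 2! = 479001600 × 2 = 958003200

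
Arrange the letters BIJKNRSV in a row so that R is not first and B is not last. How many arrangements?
By inclusion-exclusion: 8! - 2×(8-1)! + (8-2)! = 40320 - 10080 + 720 = 30960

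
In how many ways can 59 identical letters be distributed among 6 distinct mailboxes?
C(59+6-1, 6-1) = C(64, 5) = 7624512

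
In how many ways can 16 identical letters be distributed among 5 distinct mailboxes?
C(16+5-1, 5-1) = C(20, 4) = 4845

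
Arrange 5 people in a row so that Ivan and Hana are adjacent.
Treat as block: (5-1)! × 2! = 24 × 2 = 48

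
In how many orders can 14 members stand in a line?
14! = 87178291200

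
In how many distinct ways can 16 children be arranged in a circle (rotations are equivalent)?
Circular: fix one position, arrange the rest. (16-1)! = 1307674368000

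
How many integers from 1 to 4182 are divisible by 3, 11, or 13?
⌊4182/3⌋+⌊4182/11⌋+⌊4182/13⌋ - ⌊4182/33⌋-⌊4182/39⌋-⌊4182/143⌋ + ⌊4182/429⌋ = 1394+380+321 - 126-107-29 + 9 = 1842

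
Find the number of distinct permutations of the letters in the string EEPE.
4! / (1! × 3!) = 4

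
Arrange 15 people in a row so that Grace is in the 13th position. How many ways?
Fix one position: (15-1)! = 87178291200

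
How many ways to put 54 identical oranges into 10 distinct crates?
C(54+10-1, 10-1) = C(63, 9) = 23667689815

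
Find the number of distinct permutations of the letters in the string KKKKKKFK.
8! / (1! × 7!) = 8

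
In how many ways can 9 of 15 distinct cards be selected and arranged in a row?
P(15,9) = 15!/(15-9)! = 1816214400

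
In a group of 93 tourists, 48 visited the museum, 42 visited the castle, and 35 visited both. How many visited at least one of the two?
|A∪B| = |A| + |B| - |A∩B| = 48 + 42 - 35 = 55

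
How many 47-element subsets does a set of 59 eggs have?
C(59,47) = 59!/(47!×12!) = 1119487075980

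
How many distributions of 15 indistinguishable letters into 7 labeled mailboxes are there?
C(15+7-1, 7-1) = C(21, 6) = 54264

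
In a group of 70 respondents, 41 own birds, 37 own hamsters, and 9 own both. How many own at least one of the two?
|A∪B| = |A| + |B| - |A∩B| = 41 + 37 - 9 = 69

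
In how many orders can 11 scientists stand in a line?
11! = 39916800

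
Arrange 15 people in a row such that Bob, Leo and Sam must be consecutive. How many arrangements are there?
Treat the 3 as one block: (15-3+1)! × 3! = 6227020800 × 6 = 37362124800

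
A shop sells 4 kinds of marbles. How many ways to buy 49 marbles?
C(49+4-1, 4-1) = C(52, 3) = 22100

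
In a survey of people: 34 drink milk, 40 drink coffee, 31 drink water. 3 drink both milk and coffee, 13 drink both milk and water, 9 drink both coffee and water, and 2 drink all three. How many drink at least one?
|A∪B∪C| = 34+40+31-3-13-9+2 = 82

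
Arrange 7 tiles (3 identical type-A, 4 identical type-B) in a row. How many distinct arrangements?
7! / (3! × 4!) = 35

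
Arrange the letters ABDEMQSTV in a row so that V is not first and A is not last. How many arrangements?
By inclusion-exclusion: 9! - 2×(9-1)! + (9-2)! = 362880 - 80640 + 5040 = 287280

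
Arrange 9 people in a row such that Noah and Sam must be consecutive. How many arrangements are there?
Treat the 2 as one block: (9-2+1)! × 2! = 40320 × 2 = 80640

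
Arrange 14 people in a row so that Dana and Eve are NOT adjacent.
Total - adjacent = 14! - (14-1)!×2 = 87178291200 - 12454041600 = 74724249600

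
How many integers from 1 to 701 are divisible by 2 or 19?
⌊701/2⌋ + ⌊701/19⌋ - ⌊701/38⌋ = 350 + 36 - 18 = 368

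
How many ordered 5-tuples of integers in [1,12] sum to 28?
Coefficient of x^28 in (x + x² + ... + x^12)^5. By inclusion-exclusion on dice exceeding 12: Σ_j (-1)^j C(5,j)·C(28-1-12j, 4) = C(5,0)·C(27,4) - C(5,1)·C(15,4) = 1·17550 - 5·1365 = 10725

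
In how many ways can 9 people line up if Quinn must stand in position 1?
Fix one position: (9-1)! = 40320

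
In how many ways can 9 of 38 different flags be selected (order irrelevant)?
C(38,9) = 38!/(9!×29!) = 163011640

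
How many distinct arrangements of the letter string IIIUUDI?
7! / (2! × 4! × 1!) = 105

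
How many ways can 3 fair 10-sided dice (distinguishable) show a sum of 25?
Coefficient of x^25 in (x + x² + ... + x^10)^3. By inclusion-exclusion on dice exceeding 10: Σ_j (-1)^j C(3,j)·C(25-1-10j, 2) = C(3,0)·C(24,2) - C(3,1)·C(14,2) + C(3,2)·C(4,2) = 1·276 - 3·91 + 3·6 = 21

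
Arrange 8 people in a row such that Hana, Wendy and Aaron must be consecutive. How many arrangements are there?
Treat the 3 as one block: (8-3+1)! × 3! = 720 × 6 = 4320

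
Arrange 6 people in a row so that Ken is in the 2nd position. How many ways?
Fix one position: (6-1)! = 120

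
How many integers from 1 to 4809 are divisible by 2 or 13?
⌊4809/2⌋ + ⌊4809/13⌋ - ⌊4809/26⌋ = 2404 + 369 - 184 = 2589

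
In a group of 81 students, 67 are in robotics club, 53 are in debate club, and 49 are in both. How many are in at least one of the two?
|A∪B| = |A| + |B| - |A∩B| = 67 + 53 - 49 = 71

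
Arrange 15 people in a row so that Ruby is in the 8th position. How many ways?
Fix one position: (15-1)! = 87178291200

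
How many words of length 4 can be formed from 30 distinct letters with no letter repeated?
P(30,4) = 30!/(30-4)! = 657720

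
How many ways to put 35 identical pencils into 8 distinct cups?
C(35+8-1, 8-1) = C(42, 7) = 26978328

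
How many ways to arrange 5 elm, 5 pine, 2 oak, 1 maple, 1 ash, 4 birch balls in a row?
18! / (5! × 5! × 2! × 1! × 1! × 4!) = 9262693440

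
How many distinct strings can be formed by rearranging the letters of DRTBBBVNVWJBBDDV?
16! / (3! × 1! × 5! × 1! × 3! × 1! × 1! × 1!) = 4843238400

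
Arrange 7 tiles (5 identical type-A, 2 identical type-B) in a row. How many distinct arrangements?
7! / (5! × 2!) = 21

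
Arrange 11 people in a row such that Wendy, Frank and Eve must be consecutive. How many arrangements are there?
Treat the 3 as one block: (11-3+1)! × 3! = 362880 × 6 = 2177280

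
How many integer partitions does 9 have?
Pentagonal recurrence p(n) = p(n-1) + p(n-2) - p(n-5) - p(n-7) + p(n-12) + p(n-15) - ... gives p(0..8) = 1, 1, 2, 3, 5, 7, 11, 15, 22. p(9) = p(8) + p(7) - p(4) - p(2) = 22 + 15 - 5 - 2 = 30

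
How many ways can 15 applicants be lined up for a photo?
15! = 1307674368000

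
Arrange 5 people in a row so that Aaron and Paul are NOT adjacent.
Total - adjacent = 5! - (5-1)!×2 = 120 - 48 = 72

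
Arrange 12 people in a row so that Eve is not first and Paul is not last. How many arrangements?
By inclusion-exclusion: 12! - 2×(12-1)! + (12-2)! = 479001600 - 79833600 + 3628800 = 402796800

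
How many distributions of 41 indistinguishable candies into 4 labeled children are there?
C(41+4-1, 4-1) = C(44, 3) = 13244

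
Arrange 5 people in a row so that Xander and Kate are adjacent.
Treat as block: (5-1)! × 2! = 24 × 2 = 48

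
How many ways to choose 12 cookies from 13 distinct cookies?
C(13,12) = 13!/(12!×1!) = 13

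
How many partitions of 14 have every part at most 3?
Let r_j(i) = number of partitions of i into parts ≤ j, for i = 0..14. r_1(i) = 1 for all i; r_j(i) = r_{j-1}(i) + r_j(i-j). Rows j = 2..3: ≤2: 1 1 2 2 3 3 4 4 5 5 6 6 7 7 8; ≤3: 1 1 2 3 4 5 7 8 10 12 14 16 19 21 24. r_3(14) = 24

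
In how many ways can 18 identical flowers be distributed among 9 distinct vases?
C(18+9-1, 9-1) = C(26, 8) = 1562275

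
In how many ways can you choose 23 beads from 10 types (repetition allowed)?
C(23+10-1, 10-1) = C(32, 9) = 28048800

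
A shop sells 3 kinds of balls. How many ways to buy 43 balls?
C(43+3-1, 3-1) = C(45, 2) = 990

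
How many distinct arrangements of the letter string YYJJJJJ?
7! / (2! × 5!) = 21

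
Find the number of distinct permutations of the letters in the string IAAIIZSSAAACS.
13! / (1! × 3! × 3! × 5! × 1!) = 1441440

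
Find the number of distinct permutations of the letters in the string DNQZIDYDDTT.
11! / (1! × 1! × 4! × 1! × 1! × 2! × 1!) = 831600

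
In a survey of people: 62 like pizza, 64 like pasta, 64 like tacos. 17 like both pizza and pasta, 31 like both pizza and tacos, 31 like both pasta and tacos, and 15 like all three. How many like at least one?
|A∪B∪C| = 62+64+64-17-31-31+15 = 126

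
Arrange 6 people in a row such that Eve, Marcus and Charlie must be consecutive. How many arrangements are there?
Treat the 3 as one block: (6-3+1)! × 3! = 24 × 6 = 144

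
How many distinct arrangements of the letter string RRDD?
4! / (2! × 2!) = 6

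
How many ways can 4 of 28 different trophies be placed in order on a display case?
P(28,4) = 28!/(28-4)! = 491400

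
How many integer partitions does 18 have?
Pentagonal recurrence p(n) = p(n-1) + p(n-2) - p(n-5) - p(n-7) + p(n-12) + p(n-15) - ... gives p(0..17) = 1, 1, 2, 3, 5, 7, 11, 15, 22, 30, 42, 56, 77, 101, 135, 176, 231, 297. p(18) = p(17) + p(16) - p(13) - p(11) + p(6) + p(3) = 297 + 231 - 101 - 56 + 11 + 3 = 385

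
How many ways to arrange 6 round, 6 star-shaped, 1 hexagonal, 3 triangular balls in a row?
16! / (6! × 6! × 1! × 3!) = 6726720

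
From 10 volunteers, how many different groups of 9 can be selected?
C(10,9) = 10!/(9!×1!) = 10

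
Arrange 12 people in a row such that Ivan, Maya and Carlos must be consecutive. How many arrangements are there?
Treat the 3 as one block: (12-3+1)! × 3! = 3628800 × 6 = 21772800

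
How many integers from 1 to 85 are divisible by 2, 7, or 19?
⌊85/2⌋+⌊85/7⌋+⌊85/19⌋ - ⌊85/14⌋-⌊85/38⌋-⌊85/133⌋ + ⌊85/266⌋ = 42+12+4 - 6-2-0 + 0 = 50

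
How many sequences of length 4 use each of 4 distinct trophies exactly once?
4! = 24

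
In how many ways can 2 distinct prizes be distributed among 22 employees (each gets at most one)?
P(22,2) = 22!/(22-2)! = 462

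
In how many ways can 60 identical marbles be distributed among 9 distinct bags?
C(60+9-1, 9-1) = C(68, 8) = 7392009768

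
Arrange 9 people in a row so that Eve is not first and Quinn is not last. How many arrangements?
By inclusion-exclusion: 9! - 2×(9-1)! + (9-2)! = 362880 - 80640 + 5040 = 287280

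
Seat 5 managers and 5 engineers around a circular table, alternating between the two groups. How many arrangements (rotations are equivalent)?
Fix one of the managers: (5-1)! ways for the remaining managers, × 5! ways for the engineers = 24 × 120 = 2880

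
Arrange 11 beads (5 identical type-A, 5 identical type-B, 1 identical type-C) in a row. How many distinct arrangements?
11! / (5! × 5! × 1!) = 2772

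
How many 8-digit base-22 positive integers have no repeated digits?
First digit: 21 choices (nonzero). Then descending: 21 × 21 × 20 × 19 × 18 × 17 × 16 × 15 = 12307075200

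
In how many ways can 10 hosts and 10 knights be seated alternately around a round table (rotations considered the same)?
Fix one of the hosts: (10-1)! ways for the remaining hosts, × 10! ways for the knights = 362880 × 3628800 = 1316818944000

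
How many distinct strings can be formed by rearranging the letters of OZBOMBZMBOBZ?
12! / (3! × 4! × 3! × 2!) = 277200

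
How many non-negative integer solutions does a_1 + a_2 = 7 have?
C(7+2-1, 2-1) = C(8, 1) = 8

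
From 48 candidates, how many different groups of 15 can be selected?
C(48,15) = 48!/(15!×33!) = 1093260079344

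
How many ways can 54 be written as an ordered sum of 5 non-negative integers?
C(54+5-1, 5-1) = C(58, 4) = 424270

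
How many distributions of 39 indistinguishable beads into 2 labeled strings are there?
C(39+2-1, 2-1) = C(40, 1) = 40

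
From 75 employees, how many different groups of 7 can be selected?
C(75,7) = 75!/(7!×68!) = 1984829850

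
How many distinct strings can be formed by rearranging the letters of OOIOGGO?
7! / (4! × 1! × 2!) = 105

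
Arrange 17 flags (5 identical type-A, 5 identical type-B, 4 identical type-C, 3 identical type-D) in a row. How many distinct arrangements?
17! / (5! × 5! × 4! × 3!) = 171531360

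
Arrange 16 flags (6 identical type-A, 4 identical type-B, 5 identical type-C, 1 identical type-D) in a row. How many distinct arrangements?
16! / (6! × 4! × 5! × 1!) = 10090080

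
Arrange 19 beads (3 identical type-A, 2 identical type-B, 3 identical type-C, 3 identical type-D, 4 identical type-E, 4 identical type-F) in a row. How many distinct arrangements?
19! / (3! × 2! × 3! × 3! × 4! × 4!) = 488864376000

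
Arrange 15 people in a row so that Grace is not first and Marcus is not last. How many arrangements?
By inclusion-exclusion: 15! - 2×(15-1)! + (15-2)! = 1307674368000 - 174356582400 + 6227020800 = 1139544806400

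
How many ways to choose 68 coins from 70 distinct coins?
C(70,68) = 70!/(68!×2!) = 2415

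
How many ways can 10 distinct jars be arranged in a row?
10! = 3628800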